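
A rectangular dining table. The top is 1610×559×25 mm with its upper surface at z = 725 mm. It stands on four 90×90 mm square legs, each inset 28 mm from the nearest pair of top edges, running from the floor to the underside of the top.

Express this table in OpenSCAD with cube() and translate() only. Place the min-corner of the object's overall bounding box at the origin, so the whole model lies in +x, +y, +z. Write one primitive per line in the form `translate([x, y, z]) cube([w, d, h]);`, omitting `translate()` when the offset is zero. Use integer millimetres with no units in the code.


// leg_h = 725 - 25 = 700
translate([0, 0, 700]) cube([1610, 559, 25]);
translate([28, 28, 0]) cube([90, 90, 700]);
translate([1492, 28, 0]) cube([90, 90, 700]);
translate([28, 441, 0]) cube([90, 90, 700]);
translate([1492, 441, 0]) cube([90, 90, 700]);


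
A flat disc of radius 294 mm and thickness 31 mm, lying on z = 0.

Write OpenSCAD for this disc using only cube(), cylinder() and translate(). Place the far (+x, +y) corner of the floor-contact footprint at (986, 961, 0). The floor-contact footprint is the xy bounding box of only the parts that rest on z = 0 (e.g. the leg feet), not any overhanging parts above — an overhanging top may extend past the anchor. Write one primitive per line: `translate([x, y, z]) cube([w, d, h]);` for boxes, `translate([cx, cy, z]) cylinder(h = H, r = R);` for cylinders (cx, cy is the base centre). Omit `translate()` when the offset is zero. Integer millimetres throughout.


translate([692, 667, 0]) cylinder(h = 31, r = 294);


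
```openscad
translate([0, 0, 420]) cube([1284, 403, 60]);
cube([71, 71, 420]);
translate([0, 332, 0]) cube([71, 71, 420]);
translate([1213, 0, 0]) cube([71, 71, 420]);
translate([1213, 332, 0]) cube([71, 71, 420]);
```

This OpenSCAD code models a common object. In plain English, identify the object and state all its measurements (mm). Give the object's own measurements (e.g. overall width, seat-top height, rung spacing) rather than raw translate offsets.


A long wooden bench with a 1284 mm (x) × 403 mm (y) seat, 60 mm thick, its top surface 480 mm above the floor. Four 71 mm square legs at the seat corners, flush with the edges, run from z = 0 to the seat underside.


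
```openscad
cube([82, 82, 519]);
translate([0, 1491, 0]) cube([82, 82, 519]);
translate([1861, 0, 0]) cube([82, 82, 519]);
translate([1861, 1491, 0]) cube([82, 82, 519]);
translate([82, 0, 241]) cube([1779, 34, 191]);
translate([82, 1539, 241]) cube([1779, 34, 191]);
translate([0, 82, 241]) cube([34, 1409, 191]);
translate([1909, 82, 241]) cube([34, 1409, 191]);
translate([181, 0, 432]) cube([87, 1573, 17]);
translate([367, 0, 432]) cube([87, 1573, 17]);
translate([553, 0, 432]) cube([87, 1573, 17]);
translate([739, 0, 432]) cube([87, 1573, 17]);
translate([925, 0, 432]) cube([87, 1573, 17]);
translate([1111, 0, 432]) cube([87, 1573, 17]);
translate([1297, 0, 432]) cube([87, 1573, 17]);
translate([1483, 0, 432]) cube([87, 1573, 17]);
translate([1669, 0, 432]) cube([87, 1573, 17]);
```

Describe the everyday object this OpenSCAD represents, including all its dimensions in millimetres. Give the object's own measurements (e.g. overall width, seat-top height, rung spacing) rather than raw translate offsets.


A bed frame 1943 mm long (x) by 1573 mm wide (y). Four 82×82 mm corner posts, 519 mm tall, at the corners of the footprint. Four rails of 34 mm thickness and 191 mm height run between adjacent posts with their undersides at z = 241 mm, their outer faces flush with the outside of the frame (the two x-running rails run between the posts' inner faces; the two y-running rails run between the posts' inner faces). 9 slats, each 87 mm wide (x) and 17 mm thick, lie across the top of the two x-running rails, running the full 1573 mm width of the frame in y; along x they sit between the end posts with a 99 mm gap after the −x posts and between neighbouring slats, leaving 105 mm before the +x posts.


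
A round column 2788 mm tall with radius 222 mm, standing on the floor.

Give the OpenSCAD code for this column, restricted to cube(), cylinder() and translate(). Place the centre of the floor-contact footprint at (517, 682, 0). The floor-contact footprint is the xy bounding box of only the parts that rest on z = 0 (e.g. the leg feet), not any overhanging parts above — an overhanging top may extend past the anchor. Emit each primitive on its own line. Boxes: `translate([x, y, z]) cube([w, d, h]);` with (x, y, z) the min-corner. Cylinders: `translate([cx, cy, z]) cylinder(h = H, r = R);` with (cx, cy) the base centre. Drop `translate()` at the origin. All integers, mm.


translate([517, 682, 0]) cylinder(h = 2788, r = 222);


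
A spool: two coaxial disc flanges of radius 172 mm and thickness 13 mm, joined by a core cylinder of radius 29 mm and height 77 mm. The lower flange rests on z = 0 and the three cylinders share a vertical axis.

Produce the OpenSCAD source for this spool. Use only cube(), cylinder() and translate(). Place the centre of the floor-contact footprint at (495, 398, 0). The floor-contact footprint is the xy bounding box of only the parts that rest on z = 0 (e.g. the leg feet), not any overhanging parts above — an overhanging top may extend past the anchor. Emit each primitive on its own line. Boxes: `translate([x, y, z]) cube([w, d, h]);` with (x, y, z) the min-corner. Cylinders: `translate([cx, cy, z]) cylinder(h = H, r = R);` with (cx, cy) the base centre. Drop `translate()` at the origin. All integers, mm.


translate([495, 398, 0]) cylinder(h = 13, r = 172);
translate([495, 398, 13]) cylinder(h = 77, r = 29);
translate([495, 398, 90]) cylinder(h = 13, r = 172);


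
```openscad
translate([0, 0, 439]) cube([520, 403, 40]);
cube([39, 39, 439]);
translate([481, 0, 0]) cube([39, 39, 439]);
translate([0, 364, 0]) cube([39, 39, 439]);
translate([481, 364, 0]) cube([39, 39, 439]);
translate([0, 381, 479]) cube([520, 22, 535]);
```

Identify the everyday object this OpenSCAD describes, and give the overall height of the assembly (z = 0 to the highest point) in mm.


A chair. The overall height is 1014 mm.

A slab on four corner posts with a tall panel at the back — a chair. The seat slab sits at z = 439 with thickness 40, and the 535 mm backrest starts at the seat top, so the overall height is 439 + 40 + 535 = 1014 mm.


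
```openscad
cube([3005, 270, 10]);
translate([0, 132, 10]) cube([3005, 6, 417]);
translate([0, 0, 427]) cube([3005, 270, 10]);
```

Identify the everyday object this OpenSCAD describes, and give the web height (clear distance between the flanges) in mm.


An I-beam. The web height is 417 mm.

Two wide flanges with a thin centred web — an I-beam. Overall 437 mm minus two 10 mm flanges gives a web of 437 − 2·10 = 417 mm.


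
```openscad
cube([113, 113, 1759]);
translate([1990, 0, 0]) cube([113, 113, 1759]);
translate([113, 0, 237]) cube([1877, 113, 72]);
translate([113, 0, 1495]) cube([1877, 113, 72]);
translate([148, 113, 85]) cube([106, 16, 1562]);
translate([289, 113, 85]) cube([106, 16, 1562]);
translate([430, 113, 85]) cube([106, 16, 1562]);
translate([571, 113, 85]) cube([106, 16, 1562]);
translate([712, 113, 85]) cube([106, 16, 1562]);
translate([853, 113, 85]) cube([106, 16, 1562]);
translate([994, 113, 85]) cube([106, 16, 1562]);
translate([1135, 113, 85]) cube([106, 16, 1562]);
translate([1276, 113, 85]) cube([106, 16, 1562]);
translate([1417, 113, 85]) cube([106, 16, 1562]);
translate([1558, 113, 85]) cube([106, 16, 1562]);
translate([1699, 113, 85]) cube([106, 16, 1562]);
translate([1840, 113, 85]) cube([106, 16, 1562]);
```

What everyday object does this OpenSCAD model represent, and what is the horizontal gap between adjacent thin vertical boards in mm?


A fence section. The picket gap is 35 mm.

Two posts, two rails, 13 pickets — a fence section. Span 1877 mm holds 13 pickets of 106 mm with 14 equal gaps: ⌊(1877 − 13·106) / 14⌋ = 35 mm.


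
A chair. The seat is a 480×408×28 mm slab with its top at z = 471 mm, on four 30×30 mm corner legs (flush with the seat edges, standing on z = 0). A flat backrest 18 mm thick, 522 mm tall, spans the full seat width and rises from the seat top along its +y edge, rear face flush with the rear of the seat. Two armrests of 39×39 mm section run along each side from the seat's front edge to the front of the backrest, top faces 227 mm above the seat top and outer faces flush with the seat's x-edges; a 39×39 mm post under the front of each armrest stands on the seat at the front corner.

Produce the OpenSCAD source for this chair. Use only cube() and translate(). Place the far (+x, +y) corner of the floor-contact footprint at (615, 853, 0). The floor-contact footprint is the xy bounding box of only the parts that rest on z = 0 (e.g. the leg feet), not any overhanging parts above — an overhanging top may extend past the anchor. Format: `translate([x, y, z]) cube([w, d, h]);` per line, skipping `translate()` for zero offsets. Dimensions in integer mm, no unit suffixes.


translate([135, 445, 443]) cube([480, 408, 28]);
translate([135, 445, 0]) cube([30, 30, 443]);
translate([585, 445, 0]) cube([30, 30, 443]);
translate([135, 823, 0]) cube([30, 30, 443]);
translate([585, 823, 0]) cube([30, 30, 443]);
translate([135, 835, 471]) cube([480, 18, 522]);
translate([135, 445, 659]) cube([39, 390, 39]);
translate([576, 445, 659]) cube([39, 390, 39]);
translate([135, 445, 471]) cube([39, 39, 188]);
translate([576, 445, 471]) cube([39, 39, 188]);


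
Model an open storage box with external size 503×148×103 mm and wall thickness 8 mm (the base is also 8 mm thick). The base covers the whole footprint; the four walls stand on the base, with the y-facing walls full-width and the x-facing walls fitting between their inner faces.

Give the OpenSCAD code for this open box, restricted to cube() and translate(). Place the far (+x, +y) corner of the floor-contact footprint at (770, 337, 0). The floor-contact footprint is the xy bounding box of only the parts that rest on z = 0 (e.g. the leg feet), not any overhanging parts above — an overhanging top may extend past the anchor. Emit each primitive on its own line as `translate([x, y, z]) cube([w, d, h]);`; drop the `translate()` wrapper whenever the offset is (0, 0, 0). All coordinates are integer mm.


translate([267, 189, 0]) cube([503, 148, 8]);
translate([267, 189, 8]) cube([503, 8, 95]);
translate([267, 329, 8]) cube([503, 8, 95]);
translate([267, 197, 8]) cube([8, 132, 95]);
translate([762, 197, 8]) cube([8, 132, 95]);


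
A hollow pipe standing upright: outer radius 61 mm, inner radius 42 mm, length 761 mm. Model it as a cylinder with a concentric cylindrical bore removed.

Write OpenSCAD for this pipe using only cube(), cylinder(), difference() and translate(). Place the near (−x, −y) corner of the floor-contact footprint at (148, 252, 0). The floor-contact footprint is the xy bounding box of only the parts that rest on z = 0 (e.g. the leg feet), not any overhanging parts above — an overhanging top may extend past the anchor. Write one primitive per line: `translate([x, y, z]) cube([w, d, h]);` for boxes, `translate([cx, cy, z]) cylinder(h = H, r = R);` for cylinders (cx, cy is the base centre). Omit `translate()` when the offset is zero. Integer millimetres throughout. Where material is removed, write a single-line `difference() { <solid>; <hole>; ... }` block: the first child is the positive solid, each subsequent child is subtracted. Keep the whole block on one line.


difference() { translate([209, 313, 0]) cylinder(h = 761, r = 61); translate([209, 313, 0]) cylinder(h = 761, r = 42); }


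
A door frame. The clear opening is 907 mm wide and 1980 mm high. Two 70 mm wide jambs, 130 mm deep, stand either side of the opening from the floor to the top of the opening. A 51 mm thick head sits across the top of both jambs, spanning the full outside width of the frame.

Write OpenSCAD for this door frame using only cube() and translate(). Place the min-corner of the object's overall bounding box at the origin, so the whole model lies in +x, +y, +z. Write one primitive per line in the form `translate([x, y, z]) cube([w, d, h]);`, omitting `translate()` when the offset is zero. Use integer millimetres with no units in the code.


cube([70, 130, 1980]);
translate([977, 0, 0]) cube([70, 130, 1980]);
translate([0, 0, 1980]) cube([1047, 130, 51]);


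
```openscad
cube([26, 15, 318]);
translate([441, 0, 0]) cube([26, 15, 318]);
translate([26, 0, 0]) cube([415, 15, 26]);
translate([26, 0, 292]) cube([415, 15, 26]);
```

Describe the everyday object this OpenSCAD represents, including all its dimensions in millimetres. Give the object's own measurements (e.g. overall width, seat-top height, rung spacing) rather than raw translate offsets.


A rectangular picture frame lying in the x–z plane (depth along y). The opening is 415 mm wide (x) by 266 mm tall (z), surrounded by a border 26 mm wide on all four sides. The frame is 15 mm deep and is made of two full-height vertical stiles with two horizontal rails fitted between them.


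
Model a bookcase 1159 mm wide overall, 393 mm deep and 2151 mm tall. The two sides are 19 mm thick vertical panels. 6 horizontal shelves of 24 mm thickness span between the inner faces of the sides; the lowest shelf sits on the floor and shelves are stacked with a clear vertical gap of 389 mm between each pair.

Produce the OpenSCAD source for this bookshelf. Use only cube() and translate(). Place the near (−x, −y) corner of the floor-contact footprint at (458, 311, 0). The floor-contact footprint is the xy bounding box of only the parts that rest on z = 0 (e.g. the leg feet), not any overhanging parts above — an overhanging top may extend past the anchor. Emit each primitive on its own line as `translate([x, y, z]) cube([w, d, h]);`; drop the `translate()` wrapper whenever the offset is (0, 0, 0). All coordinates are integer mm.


translate([458, 311, 0]) cube([19, 393, 2151]);
translate([1598, 311, 0]) cube([19, 393, 2151]);
translate([477, 311, 0]) cube([1121, 393, 24]);
translate([477, 311, 413]) cube([1121, 393, 24]);
translate([477, 311, 826]) cube([1121, 393, 24]);
translate([477, 311, 1239]) cube([1121, 393, 24]);
translate([477, 311, 1652]) cube([1121, 393, 24]);
translate([477, 311, 2065]) cube([1121, 393, 24]);


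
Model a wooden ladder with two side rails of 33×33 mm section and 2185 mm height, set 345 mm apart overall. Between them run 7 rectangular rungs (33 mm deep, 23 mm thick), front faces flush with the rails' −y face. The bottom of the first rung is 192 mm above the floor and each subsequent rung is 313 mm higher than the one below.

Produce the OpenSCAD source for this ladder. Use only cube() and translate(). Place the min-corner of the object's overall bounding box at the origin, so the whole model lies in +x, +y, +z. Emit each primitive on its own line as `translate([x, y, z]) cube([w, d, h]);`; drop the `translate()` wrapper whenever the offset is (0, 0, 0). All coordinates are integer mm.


cube([33, 33, 2185]);
translate([312, 0, 0]) cube([33, 33, 2185]);
translate([33, 0, 192]) cube([279, 33, 23]);
translate([33, 0, 505]) cube([279, 33, 23]);
translate([33, 0, 818]) cube([279, 33, 23]);
translate([33, 0, 1131]) cube([279, 33, 23]);
translate([33, 0, 1444]) cube([279, 33, 23]);
translate([33, 0, 1757]) cube([279, 33, 23]);
translate([33, 0, 2070]) cube([279, 33, 23]);


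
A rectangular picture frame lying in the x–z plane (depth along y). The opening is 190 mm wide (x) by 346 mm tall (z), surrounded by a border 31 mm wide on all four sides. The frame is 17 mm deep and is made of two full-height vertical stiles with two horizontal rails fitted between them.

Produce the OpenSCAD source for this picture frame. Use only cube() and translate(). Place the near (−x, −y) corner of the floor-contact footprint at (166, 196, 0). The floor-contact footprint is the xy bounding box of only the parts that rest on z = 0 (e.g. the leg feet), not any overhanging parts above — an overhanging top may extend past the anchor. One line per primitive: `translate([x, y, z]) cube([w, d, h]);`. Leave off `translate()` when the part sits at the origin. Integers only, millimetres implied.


translate([166, 196, 0]) cube([31, 17, 408]);
translate([387, 196, 0]) cube([31, 17, 408]);
translate([197, 196, 0]) cube([190, 17, 31]);
translate([197, 196, 377]) cube([190, 17, 31]);


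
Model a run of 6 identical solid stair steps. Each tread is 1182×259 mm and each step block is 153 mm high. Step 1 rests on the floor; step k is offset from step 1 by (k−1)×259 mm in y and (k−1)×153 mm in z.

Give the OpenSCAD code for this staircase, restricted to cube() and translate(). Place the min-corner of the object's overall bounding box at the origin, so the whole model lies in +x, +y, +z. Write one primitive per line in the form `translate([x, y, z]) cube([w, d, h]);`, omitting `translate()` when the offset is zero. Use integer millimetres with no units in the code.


cube([1182, 259, 153]);
translate([0, 259, 153]) cube([1182, 259, 153]);
translate([0, 518, 306]) cube([1182, 259, 153]);
translate([0, 777, 459]) cube([1182, 259, 153]);
translate([0, 1036, 612]) cube([1182, 259, 153]);
translate([0, 1295, 765]) cube([1182, 259, 153]);


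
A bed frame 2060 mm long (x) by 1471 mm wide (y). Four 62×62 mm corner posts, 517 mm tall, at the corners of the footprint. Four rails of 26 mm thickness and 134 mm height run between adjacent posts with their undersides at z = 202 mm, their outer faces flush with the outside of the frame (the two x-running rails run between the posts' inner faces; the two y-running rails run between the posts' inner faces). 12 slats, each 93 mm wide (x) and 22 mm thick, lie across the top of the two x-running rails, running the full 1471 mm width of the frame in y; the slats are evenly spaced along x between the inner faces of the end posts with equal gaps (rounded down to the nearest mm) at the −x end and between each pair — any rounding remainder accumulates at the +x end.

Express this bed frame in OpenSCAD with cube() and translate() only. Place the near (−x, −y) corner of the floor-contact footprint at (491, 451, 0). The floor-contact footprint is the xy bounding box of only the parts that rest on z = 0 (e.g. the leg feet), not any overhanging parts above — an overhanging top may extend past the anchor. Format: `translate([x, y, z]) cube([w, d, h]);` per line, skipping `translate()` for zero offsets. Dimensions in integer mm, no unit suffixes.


translate([491, 451, 0]) cube([62, 62, 517]);
translate([491, 1860, 0]) cube([62, 62, 517]);
translate([2489, 451, 0]) cube([62, 62, 517]);
translate([2489, 1860, 0]) cube([62, 62, 517]);
translate([553, 451, 202]) cube([1936, 26, 134]);
translate([553, 1896, 202]) cube([1936, 26, 134]);
translate([491, 513, 202]) cube([26, 1347, 134]);
translate([2525, 513, 202]) cube([26, 1347, 134]);
translate([616, 451, 336]) cube([93, 1471, 22]);
translate([772, 451, 336]) cube([93, 1471, 22]);
translate([928, 451, 336]) cube([93, 1471, 22]);
translate([1084, 451, 336]) cube([93, 1471, 22]);
translate([1240, 451, 336]) cube([93, 1471, 22]);
translate([1396, 451, 336]) cube([93, 1471, 22]);
translate([1552, 451, 336]) cube([93, 1471, 22]);
translate([1708, 451, 336]) cube([93, 1471, 22]);
translate([1864, 451, 336]) cube([93, 1471, 22]);
translate([2020, 451, 336]) cube([93, 1471, 22]);
translate([2176, 451, 336]) cube([93, 1471, 22]);
translate([2332, 451, 336]) cube([93, 1471, 22]);


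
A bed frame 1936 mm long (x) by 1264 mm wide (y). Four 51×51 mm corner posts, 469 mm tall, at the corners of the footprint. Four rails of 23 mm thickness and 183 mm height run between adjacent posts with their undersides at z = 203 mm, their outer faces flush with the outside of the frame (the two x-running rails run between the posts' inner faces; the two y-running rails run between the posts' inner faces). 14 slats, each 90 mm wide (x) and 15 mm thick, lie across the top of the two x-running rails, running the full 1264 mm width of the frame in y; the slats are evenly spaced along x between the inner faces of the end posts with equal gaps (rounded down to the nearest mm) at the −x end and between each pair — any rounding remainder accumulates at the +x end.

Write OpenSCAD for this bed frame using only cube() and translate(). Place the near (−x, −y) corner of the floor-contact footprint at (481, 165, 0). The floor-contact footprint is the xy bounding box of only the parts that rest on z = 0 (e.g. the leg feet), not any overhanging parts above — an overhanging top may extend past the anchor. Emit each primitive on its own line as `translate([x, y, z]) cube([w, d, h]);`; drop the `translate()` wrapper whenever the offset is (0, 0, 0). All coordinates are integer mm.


translate([481, 165, 0]) cube([51, 51, 469]);
translate([481, 1378, 0]) cube([51, 51, 469]);
translate([2366, 165, 0]) cube([51, 51, 469]);
translate([2366, 1378, 0]) cube([51, 51, 469]);
translate([532, 165, 203]) cube([1834, 23, 183]);
translate([532, 1406, 203]) cube([1834, 23, 183]);
translate([481, 216, 203]) cube([23, 1162, 183]);
translate([2394, 216, 203]) cube([23, 1162, 183]);
translate([570, 165, 386]) cube([90, 1264, 15]);
translate([698, 165, 386]) cube([90, 1264, 15]);
translate([826, 165, 386]) cube([90, 1264, 15]);
translate([954, 165, 386]) cube([90, 1264, 15]);
translate([1082, 165, 386]) cube([90, 1264, 15]);
translate([1210, 165, 386]) cube([90, 1264, 15]);
translate([1338, 165, 386]) cube([90, 1264, 15]);
translate([1466, 165, 386]) cube([90, 1264, 15]);
translate([1594, 165, 386]) cube([90, 1264, 15]);
translate([1722, 165, 386]) cube([90, 1264, 15]);
translate([1850, 165, 386]) cube([90, 1264, 15]);
translate([1978, 165, 386]) cube([90, 1264, 15]);
translate([2106, 165, 386]) cube([90, 1264, 15]);
translate([2234, 165, 386]) cube([90, 1264, 15]);


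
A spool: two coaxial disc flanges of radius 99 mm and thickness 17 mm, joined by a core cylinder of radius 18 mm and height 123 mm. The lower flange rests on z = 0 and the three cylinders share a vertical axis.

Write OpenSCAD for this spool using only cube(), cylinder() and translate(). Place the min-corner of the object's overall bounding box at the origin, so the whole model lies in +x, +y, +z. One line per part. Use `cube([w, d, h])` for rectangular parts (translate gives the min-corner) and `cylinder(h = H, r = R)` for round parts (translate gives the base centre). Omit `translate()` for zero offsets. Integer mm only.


translate([99, 99, 0]) cylinder(h = 17, r = 99);
translate([99, 99, 17]) cylinder(h = 123, r = 18);
translate([99, 99, 140]) cylinder(h = 17, r = 99);


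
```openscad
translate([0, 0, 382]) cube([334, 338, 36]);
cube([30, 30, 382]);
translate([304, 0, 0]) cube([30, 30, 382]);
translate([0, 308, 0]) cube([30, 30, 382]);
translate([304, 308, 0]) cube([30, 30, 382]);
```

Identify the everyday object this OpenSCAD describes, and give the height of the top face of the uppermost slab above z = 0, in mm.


A stool. The seat height is 418 mm.

A 334×338×36 slab at z = 382 on four corner posts — a stool. The seat top is 382 + 36 = 418 mm.


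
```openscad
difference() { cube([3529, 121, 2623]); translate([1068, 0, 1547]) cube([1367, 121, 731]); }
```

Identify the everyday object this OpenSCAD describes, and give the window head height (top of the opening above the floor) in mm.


A wall with a window opening. The window head height is 2278 mm.

A wall with a rectangular opening subtracted — a window. Sill at z = 1547, opening 731 mm tall, so the head is at 1547 + 731 = 2278 mm.


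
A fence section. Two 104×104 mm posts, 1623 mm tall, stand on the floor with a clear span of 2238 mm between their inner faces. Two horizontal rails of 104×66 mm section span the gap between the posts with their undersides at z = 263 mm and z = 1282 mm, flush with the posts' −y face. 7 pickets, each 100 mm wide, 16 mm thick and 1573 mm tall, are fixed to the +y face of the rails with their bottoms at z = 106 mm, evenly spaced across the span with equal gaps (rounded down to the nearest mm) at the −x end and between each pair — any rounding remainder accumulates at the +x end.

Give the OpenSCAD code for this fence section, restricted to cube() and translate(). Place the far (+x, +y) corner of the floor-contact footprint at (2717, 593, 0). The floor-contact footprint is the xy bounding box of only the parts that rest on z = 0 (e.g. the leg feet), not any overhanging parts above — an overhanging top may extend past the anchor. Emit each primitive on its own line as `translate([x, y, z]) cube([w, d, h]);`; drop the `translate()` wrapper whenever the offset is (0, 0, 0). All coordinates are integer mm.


translate([271, 489, 0]) cube([104, 104, 1623]);
translate([2613, 489, 0]) cube([104, 104, 1623]);
translate([375, 489, 263]) cube([2238, 104, 66]);
translate([375, 489, 1282]) cube([2238, 104, 66]);
translate([567, 593, 106]) cube([100, 16, 1573]);
translate([859, 593, 106]) cube([100, 16, 1573]);
translate([1151, 593, 106]) cube([100, 16, 1573]);
translate([1443, 593, 106]) cube([100, 16, 1573]);
translate([1735, 593, 106]) cube([100, 16, 1573]);
translate([2027, 593, 106]) cube([100, 16, 1573]);
translate([2319, 593, 106]) cube([100, 16, 1573]);


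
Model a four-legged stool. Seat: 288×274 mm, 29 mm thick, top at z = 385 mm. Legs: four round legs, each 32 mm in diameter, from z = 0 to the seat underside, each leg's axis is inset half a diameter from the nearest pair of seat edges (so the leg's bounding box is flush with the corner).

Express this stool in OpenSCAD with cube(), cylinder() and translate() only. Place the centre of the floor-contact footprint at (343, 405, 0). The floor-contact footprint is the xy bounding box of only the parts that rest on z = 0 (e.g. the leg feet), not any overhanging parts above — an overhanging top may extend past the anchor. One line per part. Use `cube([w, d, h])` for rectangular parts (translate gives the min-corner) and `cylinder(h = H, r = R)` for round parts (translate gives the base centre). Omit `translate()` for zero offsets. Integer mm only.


translate([199, 268, 356]) cube([288, 274, 29]);
translate([215, 284, 0]) cylinder(h = 356, r = 16);
translate([471, 284, 0]) cylinder(h = 356, r = 16);
translate([215, 526, 0]) cylinder(h = 356, r = 16);
translate([471, 526, 0]) cylinder(h = 356, r = 16);


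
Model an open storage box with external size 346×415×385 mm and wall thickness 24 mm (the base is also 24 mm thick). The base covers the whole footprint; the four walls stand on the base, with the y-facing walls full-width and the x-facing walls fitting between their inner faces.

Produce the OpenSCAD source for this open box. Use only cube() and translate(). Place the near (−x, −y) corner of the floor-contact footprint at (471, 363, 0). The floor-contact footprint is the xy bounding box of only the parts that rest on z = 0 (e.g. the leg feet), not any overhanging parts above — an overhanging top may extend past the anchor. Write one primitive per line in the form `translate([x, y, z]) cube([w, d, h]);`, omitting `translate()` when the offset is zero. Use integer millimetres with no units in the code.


translate([471, 363, 0]) cube([346, 415, 24]);
translate([471, 363, 24]) cube([346, 24, 361]);
translate([471, 754, 24]) cube([346, 24, 361]);
translate([471, 387, 24]) cube([24, 367, 361]);
translate([793, 387, 24]) cube([24, 367, 361]);


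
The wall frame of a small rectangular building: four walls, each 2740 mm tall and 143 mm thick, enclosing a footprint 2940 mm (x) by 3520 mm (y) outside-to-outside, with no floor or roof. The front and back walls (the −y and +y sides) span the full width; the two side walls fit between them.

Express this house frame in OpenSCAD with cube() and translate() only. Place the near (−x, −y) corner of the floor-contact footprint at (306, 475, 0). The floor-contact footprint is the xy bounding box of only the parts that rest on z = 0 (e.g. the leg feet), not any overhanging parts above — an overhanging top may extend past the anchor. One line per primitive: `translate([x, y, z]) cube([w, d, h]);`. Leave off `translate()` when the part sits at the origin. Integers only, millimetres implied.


translate([306, 475, 0]) cube([2940, 143, 2740]);
translate([306, 3852, 0]) cube([2940, 143, 2740]);
translate([306, 618, 0]) cube([143, 3234, 2740]);
translate([3103, 618, 0]) cube([143, 3234, 2740]);


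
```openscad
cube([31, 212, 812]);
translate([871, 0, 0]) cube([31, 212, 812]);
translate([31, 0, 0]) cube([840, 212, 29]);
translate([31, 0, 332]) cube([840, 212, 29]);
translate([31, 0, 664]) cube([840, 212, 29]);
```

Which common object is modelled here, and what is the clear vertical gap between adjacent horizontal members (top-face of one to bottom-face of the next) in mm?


A bookshelf. The clear shelf gap is 303 mm.

Two tall side panels with 3 horizontal boards between them — a bookshelf. The first two shelf undersides are at z = 0 and z = 332; with shelf thickness 29, the clear gap is 332 − 0 − 29 = 303 mm.


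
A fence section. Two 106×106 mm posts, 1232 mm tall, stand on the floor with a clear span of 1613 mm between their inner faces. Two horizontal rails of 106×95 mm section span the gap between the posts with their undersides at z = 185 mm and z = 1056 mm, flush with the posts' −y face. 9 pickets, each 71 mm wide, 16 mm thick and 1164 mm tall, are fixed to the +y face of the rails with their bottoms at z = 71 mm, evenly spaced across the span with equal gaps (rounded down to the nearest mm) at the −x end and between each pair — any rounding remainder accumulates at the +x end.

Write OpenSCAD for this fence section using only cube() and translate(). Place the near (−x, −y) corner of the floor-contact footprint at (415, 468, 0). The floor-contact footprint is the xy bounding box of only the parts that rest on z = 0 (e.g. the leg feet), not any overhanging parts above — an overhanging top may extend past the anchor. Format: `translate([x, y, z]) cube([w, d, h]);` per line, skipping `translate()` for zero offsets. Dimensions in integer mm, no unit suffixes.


translate([415, 468, 0]) cube([106, 106, 1232]);
translate([2134, 468, 0]) cube([106, 106, 1232]);
translate([521, 468, 185]) cube([1613, 106, 95]);
translate([521, 468, 1056]) cube([1613, 106, 95]);
translate([618, 574, 71]) cube([71, 16, 1164]);
translate([786, 574, 71]) cube([71, 16, 1164]);
translate([954, 574, 71]) cube([71, 16, 1164]);
translate([1122, 574, 71]) cube([71, 16, 1164]);
translate([1290, 574, 71]) cube([71, 16, 1164]);
translate([1458, 574, 71]) cube([71, 16, 1164]);
translate([1626, 574, 71]) cube([71, 16, 1164]);
translate([1794, 574, 71]) cube([71, 16, 1164]);
translate([1962, 574, 71]) cube([71, 16, 1164]);


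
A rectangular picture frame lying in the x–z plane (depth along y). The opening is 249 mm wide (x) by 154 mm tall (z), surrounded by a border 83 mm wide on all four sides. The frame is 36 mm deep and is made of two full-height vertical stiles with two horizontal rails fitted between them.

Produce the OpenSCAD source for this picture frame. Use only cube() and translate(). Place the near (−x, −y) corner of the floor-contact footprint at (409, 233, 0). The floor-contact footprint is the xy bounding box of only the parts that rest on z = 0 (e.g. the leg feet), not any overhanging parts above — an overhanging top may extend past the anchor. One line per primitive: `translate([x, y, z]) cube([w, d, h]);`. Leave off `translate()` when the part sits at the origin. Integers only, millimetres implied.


translate([409, 233, 0]) cube([83, 36, 320]);
translate([741, 233, 0]) cube([83, 36, 320]);
translate([492, 233, 0]) cube([249, 36, 83]);
translate([492, 233, 237]) cube([249, 36, 83]);


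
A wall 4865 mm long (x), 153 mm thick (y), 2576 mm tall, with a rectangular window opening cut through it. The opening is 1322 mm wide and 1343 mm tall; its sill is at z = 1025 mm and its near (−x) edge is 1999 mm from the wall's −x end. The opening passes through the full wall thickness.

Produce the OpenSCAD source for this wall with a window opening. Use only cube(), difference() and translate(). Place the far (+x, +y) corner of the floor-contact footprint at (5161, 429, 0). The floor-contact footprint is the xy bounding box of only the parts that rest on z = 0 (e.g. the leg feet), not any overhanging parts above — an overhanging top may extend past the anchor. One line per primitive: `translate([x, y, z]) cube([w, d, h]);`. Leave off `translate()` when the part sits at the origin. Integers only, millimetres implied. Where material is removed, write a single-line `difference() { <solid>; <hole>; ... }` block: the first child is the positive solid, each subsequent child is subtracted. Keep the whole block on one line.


difference() { translate([296, 276, 0]) cube([4865, 153, 2576]); translate([2295, 276, 1025]) cube([1322, 153, 1343]); }


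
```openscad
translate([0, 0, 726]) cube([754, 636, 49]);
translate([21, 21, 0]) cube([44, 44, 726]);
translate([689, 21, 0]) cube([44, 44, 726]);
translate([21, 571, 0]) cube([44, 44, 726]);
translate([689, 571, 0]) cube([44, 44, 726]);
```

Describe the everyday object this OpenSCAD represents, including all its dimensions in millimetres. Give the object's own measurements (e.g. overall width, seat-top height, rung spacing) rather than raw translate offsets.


A rectangular dining table. The top is 754×636×49 mm with its upper surface at z = 775 mm. It stands on four 44×44 mm square legs, each inset 21 mm from the nearest pair of top edges, running from the floor to the underside of the top.


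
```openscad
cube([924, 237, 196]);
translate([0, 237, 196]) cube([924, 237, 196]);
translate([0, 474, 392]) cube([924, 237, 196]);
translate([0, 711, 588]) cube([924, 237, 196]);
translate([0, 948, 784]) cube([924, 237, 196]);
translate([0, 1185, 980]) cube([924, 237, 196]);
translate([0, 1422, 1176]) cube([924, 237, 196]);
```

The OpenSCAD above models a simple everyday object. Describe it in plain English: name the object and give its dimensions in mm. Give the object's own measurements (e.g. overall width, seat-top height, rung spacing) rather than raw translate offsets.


A straight staircase of 7 solid steps. Each step is 924 mm wide (x), 237 mm deep (y, the going) and 196 mm tall (the rise). The first step rests on the floor; each subsequent step sits one going further in +y and one rise higher in +z, directly behind and above the previous step with no overlap.


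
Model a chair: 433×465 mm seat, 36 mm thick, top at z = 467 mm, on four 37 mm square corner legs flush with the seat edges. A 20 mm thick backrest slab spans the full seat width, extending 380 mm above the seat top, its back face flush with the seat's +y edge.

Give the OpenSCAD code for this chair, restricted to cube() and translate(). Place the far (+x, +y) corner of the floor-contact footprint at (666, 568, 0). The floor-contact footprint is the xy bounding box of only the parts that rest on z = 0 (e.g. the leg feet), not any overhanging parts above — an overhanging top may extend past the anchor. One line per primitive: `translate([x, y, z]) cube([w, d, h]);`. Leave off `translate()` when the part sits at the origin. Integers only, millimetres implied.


translate([233, 103, 431]) cube([433, 465, 36]);
translate([233, 103, 0]) cube([37, 37, 431]);
translate([629, 103, 0]) cube([37, 37, 431]);
translate([233, 531, 0]) cube([37, 37, 431]);
translate([629, 531, 0]) cube([37, 37, 431]);
translate([233, 548, 467]) cube([433, 20, 380]);


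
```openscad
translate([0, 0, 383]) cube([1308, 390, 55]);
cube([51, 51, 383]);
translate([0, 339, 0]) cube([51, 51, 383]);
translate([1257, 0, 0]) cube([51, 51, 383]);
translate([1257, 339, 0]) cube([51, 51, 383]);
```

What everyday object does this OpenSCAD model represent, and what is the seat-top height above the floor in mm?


A bench. The seat-top height is 438 mm.

A long slab on four corner posts — a bench. The slab sits at z = 383 with thickness 55, so the top is 383 + 55 = 438 mm.


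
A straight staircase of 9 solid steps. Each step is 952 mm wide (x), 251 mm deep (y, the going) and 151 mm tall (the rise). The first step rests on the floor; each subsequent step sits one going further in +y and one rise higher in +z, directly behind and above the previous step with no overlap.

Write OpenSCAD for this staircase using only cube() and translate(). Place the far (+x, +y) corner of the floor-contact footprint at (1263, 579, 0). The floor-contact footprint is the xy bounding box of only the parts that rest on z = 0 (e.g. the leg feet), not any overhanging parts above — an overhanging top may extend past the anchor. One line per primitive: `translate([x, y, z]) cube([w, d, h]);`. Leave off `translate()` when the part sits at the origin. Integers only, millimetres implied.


translate([311, 328, 0]) cube([952, 251, 151]);
translate([311, 579, 151]) cube([952, 251, 151]);
translate([311, 830, 302]) cube([952, 251, 151]);
translate([311, 1081, 453]) cube([952, 251, 151]);
translate([311, 1332, 604]) cube([952, 251, 151]);
translate([311, 1583, 755]) cube([952, 251, 151]);
translate([311, 1834, 906]) cube([952, 251, 151]);
translate([311, 2085, 1057]) cube([952, 251, 151]);
translate([311, 2336, 1208]) cube([952, 251, 151]);


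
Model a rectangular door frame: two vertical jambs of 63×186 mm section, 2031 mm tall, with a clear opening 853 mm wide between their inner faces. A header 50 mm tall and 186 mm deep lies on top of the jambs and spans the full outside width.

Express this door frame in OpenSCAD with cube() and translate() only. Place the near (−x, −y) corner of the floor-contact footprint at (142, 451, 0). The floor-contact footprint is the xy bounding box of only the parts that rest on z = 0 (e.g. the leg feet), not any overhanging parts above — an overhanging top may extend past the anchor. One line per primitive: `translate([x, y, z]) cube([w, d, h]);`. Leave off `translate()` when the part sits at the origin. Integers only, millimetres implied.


translate([142, 451, 0]) cube([63, 186, 2031]);
translate([1058, 451, 0]) cube([63, 186, 2031]);
translate([142, 451, 2031]) cube([979, 186, 50]);


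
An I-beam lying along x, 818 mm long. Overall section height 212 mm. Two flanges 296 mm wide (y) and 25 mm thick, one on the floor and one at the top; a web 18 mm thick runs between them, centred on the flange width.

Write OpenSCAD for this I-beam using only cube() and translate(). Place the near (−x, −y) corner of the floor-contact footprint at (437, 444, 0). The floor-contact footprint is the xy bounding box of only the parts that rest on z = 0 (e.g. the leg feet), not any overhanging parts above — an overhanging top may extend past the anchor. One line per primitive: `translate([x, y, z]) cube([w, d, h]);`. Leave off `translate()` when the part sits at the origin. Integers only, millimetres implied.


translate([437, 444, 0]) cube([818, 296, 25]);
translate([437, 583, 25]) cube([818, 18, 162]);
translate([437, 444, 187]) cube([818, 296, 25]);


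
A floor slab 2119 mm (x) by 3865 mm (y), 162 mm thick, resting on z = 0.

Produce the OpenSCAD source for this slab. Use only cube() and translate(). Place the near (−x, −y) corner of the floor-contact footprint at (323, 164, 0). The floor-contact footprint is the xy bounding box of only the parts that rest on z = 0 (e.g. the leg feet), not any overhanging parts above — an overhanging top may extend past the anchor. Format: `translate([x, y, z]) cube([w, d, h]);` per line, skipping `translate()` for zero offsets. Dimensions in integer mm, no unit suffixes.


translate([323, 164, 0]) cube([2119, 3865, 162]);


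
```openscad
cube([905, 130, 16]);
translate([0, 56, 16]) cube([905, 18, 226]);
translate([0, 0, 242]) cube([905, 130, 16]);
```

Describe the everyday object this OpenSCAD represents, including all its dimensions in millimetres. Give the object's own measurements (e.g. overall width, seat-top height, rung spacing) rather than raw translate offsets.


An I-beam lying along x, 905 mm long. Overall section height 258 mm. Two flanges 130 mm wide (y) and 16 mm thick, one on the floor and one at the top; a web 18 mm thick runs between them, centred on the flange width.
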